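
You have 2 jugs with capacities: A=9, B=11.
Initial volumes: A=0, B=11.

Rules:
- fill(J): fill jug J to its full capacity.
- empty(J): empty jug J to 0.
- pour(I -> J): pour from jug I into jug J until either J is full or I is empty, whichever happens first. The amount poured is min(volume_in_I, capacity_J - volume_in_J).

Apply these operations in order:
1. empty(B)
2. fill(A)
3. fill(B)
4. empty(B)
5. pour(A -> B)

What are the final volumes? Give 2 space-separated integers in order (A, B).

Step 1: empty(B) -> (A=0 B=0)
Step 2: fill(A) -> (A=9 B=0)
Step 3: fill(B) -> (A=9 B=11)
Step 4: empty(B) -> (A=9 B=0)
Step 5: pour(A -> B) -> (A=0 B=9)

Answer: 0 9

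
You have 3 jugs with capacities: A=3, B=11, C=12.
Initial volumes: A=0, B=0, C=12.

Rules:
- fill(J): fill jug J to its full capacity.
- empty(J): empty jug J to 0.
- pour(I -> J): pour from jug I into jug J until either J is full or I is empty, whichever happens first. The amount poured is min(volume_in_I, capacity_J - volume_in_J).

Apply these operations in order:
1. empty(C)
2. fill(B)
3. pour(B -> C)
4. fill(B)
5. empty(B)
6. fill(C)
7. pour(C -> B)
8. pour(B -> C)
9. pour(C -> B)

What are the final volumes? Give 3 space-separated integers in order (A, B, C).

Answer: 0 11 1

Derivation:
Step 1: empty(C) -> (A=0 B=0 C=0)
Step 2: fill(B) -> (A=0 B=11 C=0)
Step 3: pour(B -> C) -> (A=0 B=0 C=11)
Step 4: fill(B) -> (A=0 B=11 C=11)
Step 5: empty(B) -> (A=0 B=0 C=11)
Step 6: fill(C) -> (A=0 B=0 C=12)
Step 7: pour(C -> B) -> (A=0 B=11 C=1)
Step 8: pour(B -> C) -> (A=0 B=0 C=12)
Step 9: pour(C -> B) -> (A=0 B=11 C=1)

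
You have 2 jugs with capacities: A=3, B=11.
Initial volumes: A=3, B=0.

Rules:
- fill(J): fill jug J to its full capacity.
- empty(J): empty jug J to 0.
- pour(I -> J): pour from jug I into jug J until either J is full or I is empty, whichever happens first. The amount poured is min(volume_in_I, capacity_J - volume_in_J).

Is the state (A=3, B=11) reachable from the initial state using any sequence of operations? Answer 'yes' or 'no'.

BFS from (A=3, B=0):
  1. fill(B) -> (A=3 B=11)
Target reached → yes.

Answer: yes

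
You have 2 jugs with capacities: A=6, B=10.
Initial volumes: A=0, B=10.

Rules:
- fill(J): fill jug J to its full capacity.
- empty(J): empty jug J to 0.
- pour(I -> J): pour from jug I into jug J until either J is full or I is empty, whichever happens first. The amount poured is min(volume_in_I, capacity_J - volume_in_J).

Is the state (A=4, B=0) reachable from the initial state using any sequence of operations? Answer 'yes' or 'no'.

Answer: yes

Derivation:
BFS from (A=0, B=10):
  1. pour(B -> A) -> (A=6 B=4)
  2. empty(A) -> (A=0 B=4)
  3. pour(B -> A) -> (A=4 B=0)
Target reached → yes.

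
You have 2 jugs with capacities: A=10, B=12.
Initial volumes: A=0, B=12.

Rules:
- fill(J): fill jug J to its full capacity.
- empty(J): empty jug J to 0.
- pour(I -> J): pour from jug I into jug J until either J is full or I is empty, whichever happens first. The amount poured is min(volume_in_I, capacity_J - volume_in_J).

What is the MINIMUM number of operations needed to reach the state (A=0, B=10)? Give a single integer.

BFS from (A=0, B=12). One shortest path:
  1. fill(A) -> (A=10 B=12)
  2. empty(B) -> (A=10 B=0)
  3. pour(A -> B) -> (A=0 B=10)
Reached target in 3 moves.

Answer: 3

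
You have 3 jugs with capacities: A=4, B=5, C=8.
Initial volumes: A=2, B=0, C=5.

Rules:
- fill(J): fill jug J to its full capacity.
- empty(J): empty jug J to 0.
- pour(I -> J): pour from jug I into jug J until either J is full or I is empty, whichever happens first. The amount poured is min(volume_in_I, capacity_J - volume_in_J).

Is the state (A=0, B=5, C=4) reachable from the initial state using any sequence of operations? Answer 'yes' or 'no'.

BFS from (A=2, B=0, C=5):
  1. fill(A) -> (A=4 B=0 C=5)
  2. pour(A -> B) -> (A=0 B=4 C=5)
  3. pour(C -> B) -> (A=0 B=5 C=4)
Target reached → yes.

Answer: yes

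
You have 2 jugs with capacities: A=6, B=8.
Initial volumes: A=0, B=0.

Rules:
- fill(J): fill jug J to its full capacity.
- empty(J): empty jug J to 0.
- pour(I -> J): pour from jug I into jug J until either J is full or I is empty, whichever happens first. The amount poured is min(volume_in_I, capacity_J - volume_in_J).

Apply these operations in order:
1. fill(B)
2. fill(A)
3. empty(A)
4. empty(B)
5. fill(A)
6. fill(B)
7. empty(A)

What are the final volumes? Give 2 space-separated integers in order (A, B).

Step 1: fill(B) -> (A=0 B=8)
Step 2: fill(A) -> (A=6 B=8)
Step 3: empty(A) -> (A=0 B=8)
Step 4: empty(B) -> (A=0 B=0)
Step 5: fill(A) -> (A=6 B=0)
Step 6: fill(B) -> (A=6 B=8)
Step 7: empty(A) -> (A=0 B=8)

Answer: 0 8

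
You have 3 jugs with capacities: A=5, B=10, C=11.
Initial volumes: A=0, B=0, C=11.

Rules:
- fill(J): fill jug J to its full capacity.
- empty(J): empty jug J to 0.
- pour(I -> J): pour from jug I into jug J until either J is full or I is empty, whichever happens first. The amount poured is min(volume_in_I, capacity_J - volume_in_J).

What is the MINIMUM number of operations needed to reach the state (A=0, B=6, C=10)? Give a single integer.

Answer: 5

Derivation:
BFS from (A=0, B=0, C=11). One shortest path:
  1. pour(C -> A) -> (A=5 B=0 C=6)
  2. pour(C -> B) -> (A=5 B=6 C=0)
  3. pour(A -> C) -> (A=0 B=6 C=5)
  4. fill(A) -> (A=5 B=6 C=5)
  5. pour(A -> C) -> (A=0 B=6 C=10)
Reached target in 5 moves.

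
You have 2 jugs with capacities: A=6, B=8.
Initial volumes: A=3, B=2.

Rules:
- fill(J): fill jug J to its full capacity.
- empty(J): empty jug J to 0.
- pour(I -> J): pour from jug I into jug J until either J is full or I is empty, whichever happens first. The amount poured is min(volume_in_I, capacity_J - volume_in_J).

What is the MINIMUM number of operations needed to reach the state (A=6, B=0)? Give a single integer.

Answer: 2

Derivation:
BFS from (A=3, B=2). One shortest path:
  1. fill(A) -> (A=6 B=2)
  2. empty(B) -> (A=6 B=0)
Reached target in 2 moves.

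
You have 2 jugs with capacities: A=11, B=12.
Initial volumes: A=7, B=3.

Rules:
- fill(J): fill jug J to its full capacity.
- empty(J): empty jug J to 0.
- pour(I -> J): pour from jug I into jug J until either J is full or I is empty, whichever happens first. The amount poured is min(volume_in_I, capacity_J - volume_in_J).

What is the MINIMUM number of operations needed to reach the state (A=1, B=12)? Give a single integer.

Answer: 6

Derivation:
BFS from (A=7, B=3). One shortest path:
  1. fill(A) -> (A=11 B=3)
  2. pour(A -> B) -> (A=2 B=12)
  3. empty(B) -> (A=2 B=0)
  4. pour(A -> B) -> (A=0 B=2)
  5. fill(A) -> (A=11 B=2)
  6. pour(A -> B) -> (A=1 B=12)
Reached target in 6 moves.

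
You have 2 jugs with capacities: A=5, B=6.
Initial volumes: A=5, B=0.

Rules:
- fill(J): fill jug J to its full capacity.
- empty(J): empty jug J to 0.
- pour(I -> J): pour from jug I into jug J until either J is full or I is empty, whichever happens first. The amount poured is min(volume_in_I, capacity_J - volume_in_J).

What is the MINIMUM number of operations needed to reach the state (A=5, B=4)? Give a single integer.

Answer: 6

Derivation:
BFS from (A=5, B=0). One shortest path:
  1. pour(A -> B) -> (A=0 B=5)
  2. fill(A) -> (A=5 B=5)
  3. pour(A -> B) -> (A=4 B=6)
  4. empty(B) -> (A=4 B=0)
  5. pour(A -> B) -> (A=0 B=4)
  6. fill(A) -> (A=5 B=4)
Reached target in 6 moves.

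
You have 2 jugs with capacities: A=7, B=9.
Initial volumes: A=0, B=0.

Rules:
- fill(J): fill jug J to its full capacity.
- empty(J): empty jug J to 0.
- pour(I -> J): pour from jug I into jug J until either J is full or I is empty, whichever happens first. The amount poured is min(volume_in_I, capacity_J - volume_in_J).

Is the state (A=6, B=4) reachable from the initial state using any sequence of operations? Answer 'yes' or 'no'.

Answer: no

Derivation:
BFS explored all 32 reachable states.
Reachable set includes: (0,0), (0,1), (0,2), (0,3), (0,4), (0,5), (0,6), (0,7), (0,8), (0,9), (1,0), (1,9) ...
Target (A=6, B=4) not in reachable set → no.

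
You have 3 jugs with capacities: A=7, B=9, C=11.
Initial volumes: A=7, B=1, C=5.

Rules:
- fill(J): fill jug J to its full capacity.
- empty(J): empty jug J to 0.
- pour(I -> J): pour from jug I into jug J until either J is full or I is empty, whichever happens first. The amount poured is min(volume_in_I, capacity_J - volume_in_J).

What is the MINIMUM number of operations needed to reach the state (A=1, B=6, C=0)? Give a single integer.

BFS from (A=7, B=1, C=5). One shortest path:
  1. pour(A -> B) -> (A=0 B=8 C=5)
  2. fill(A) -> (A=7 B=8 C=5)
  3. pour(A -> B) -> (A=6 B=9 C=5)
  4. empty(B) -> (A=6 B=0 C=5)
  5. pour(A -> B) -> (A=0 B=6 C=5)
  6. fill(A) -> (A=7 B=6 C=5)
  7. pour(A -> C) -> (A=1 B=6 C=11)
  8. empty(C) -> (A=1 B=6 C=0)
Reached target in 8 moves.

Answer: 8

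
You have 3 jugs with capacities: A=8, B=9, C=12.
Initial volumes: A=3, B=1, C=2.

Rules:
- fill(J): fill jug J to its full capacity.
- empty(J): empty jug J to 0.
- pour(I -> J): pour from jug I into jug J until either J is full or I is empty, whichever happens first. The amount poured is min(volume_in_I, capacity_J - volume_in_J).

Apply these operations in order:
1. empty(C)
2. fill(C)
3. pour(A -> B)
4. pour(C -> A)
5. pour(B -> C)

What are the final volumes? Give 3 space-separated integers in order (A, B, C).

Step 1: empty(C) -> (A=3 B=1 C=0)
Step 2: fill(C) -> (A=3 B=1 C=12)
Step 3: pour(A -> B) -> (A=0 B=4 C=12)
Step 4: pour(C -> A) -> (A=8 B=4 C=4)
Step 5: pour(B -> C) -> (A=8 B=0 C=8)

Answer: 8 0 8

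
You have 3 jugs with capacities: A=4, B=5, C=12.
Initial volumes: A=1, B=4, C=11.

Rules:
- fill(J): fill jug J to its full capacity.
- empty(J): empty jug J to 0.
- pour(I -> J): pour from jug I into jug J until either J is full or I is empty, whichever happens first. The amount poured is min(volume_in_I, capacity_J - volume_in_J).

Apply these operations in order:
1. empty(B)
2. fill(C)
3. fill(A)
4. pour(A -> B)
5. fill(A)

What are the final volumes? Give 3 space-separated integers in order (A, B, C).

Step 1: empty(B) -> (A=1 B=0 C=11)
Step 2: fill(C) -> (A=1 B=0 C=12)
Step 3: fill(A) -> (A=4 B=0 C=12)
Step 4: pour(A -> B) -> (A=0 B=4 C=12)
Step 5: fill(A) -> (A=4 B=4 C=12)

Answer: 4 4 12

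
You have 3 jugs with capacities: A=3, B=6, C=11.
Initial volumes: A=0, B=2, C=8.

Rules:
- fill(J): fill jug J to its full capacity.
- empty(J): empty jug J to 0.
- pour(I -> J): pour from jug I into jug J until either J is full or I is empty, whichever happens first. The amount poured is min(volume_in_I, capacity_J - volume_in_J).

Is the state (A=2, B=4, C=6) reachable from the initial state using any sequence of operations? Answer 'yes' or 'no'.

BFS explored all 236 reachable states.
Reachable set includes: (0,0,0), (0,0,1), (0,0,2), (0,0,3), (0,0,4), (0,0,5), (0,0,6), (0,0,7), (0,0,8), (0,0,9), (0,0,10), (0,0,11) ...
Target (A=2, B=4, C=6) not in reachable set → no.

Answer: no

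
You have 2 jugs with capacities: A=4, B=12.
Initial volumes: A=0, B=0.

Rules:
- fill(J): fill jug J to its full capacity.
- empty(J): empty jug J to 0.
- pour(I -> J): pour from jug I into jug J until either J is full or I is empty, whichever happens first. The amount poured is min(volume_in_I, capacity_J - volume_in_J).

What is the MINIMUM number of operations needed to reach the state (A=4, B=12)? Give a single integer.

Answer: 2

Derivation:
BFS from (A=0, B=0). One shortest path:
  1. fill(A) -> (A=4 B=0)
  2. fill(B) -> (A=4 B=12)
Reached target in 2 moves.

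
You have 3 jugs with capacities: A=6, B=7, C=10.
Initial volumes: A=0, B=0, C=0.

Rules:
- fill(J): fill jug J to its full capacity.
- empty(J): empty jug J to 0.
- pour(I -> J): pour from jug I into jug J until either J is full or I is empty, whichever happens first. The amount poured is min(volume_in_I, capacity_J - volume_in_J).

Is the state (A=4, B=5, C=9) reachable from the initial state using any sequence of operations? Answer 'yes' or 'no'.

BFS explored all 346 reachable states.
Reachable set includes: (0,0,0), (0,0,1), (0,0,2), (0,0,3), (0,0,4), (0,0,5), (0,0,6), (0,0,7), (0,0,8), (0,0,9), (0,0,10), (0,1,0) ...
Target (A=4, B=5, C=9) not in reachable set → no.

Answer: no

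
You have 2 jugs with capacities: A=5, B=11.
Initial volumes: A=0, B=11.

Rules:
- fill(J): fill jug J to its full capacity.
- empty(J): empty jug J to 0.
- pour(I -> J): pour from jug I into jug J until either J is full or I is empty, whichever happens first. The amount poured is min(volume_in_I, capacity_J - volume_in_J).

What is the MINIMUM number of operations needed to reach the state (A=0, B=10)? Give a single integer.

Answer: 5

Derivation:
BFS from (A=0, B=11). One shortest path:
  1. fill(A) -> (A=5 B=11)
  2. empty(B) -> (A=5 B=0)
  3. pour(A -> B) -> (A=0 B=5)
  4. fill(A) -> (A=5 B=5)
  5. pour(A -> B) -> (A=0 B=10)
Reached target in 5 moves.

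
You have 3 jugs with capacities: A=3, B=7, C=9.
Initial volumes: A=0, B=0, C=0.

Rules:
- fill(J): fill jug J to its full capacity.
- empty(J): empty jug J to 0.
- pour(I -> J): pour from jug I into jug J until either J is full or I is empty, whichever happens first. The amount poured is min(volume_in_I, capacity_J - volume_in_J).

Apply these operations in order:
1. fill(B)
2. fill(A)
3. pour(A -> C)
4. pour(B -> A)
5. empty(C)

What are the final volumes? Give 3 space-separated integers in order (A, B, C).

Step 1: fill(B) -> (A=0 B=7 C=0)
Step 2: fill(A) -> (A=3 B=7 C=0)
Step 3: pour(A -> C) -> (A=0 B=7 C=3)
Step 4: pour(B -> A) -> (A=3 B=4 C=3)
Step 5: empty(C) -> (A=3 B=4 C=0)

Answer: 3 4 0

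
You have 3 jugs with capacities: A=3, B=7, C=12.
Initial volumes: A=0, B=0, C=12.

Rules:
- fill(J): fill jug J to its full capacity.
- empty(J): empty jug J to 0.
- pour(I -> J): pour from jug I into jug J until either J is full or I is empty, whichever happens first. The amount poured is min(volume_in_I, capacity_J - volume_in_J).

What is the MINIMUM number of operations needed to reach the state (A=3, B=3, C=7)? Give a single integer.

Answer: 6

Derivation:
BFS from (A=0, B=0, C=12). One shortest path:
  1. fill(A) -> (A=3 B=0 C=12)
  2. fill(B) -> (A=3 B=7 C=12)
  3. empty(C) -> (A=3 B=7 C=0)
  4. pour(B -> C) -> (A=3 B=0 C=7)
  5. pour(A -> B) -> (A=0 B=3 C=7)
  6. fill(A) -> (A=3 B=3 C=7)
Reached target in 6 moves.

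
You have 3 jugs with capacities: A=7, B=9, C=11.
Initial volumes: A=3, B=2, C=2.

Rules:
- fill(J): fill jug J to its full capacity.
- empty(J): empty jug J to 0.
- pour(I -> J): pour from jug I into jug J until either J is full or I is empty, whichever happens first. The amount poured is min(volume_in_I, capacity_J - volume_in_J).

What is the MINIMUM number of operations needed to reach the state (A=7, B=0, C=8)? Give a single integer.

BFS from (A=3, B=2, C=2). One shortest path:
  1. empty(A) -> (A=0 B=2 C=2)
  2. pour(B -> A) -> (A=2 B=0 C=2)
  3. pour(C -> A) -> (A=4 B=0 C=0)
  4. fill(C) -> (A=4 B=0 C=11)
  5. pour(C -> A) -> (A=7 B=0 C=8)
Reached target in 5 moves.

Answer: 5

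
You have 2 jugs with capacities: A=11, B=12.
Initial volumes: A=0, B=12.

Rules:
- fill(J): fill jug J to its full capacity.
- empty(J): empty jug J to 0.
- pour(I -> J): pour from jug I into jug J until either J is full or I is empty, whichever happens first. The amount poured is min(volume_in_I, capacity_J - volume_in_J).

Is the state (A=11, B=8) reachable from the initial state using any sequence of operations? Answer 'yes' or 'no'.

Answer: yes

Derivation:
BFS from (A=0, B=12):
  1. fill(A) -> (A=11 B=12)
  2. empty(B) -> (A=11 B=0)
  3. pour(A -> B) -> (A=0 B=11)
  4. fill(A) -> (A=11 B=11)
  5. pour(A -> B) -> (A=10 B=12)
  6. empty(B) -> (A=10 B=0)
  7. pour(A -> B) -> (A=0 B=10)
  8. fill(A) -> (A=11 B=10)
  9. pour(A -> B) -> (A=9 B=12)
  10. empty(B) -> (A=9 B=0)
  11. pour(A -> B) -> (A=0 B=9)
  12. fill(A) -> (A=11 B=9)
  13. pour(A -> B) -> (A=8 B=12)
  14. empty(B) -> (A=8 B=0)
  15. pour(A -> B) -> (A=0 B=8)
  16. fill(A) -> (A=11 B=8)
Target reached → yes.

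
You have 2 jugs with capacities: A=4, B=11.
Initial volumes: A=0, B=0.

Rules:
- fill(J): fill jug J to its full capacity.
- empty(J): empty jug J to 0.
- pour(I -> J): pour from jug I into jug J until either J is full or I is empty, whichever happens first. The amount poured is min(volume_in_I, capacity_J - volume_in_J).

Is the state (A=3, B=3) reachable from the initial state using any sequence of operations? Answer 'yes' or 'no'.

Answer: no

Derivation:
BFS explored all 30 reachable states.
Reachable set includes: (0,0), (0,1), (0,2), (0,3), (0,4), (0,5), (0,6), (0,7), (0,8), (0,9), (0,10), (0,11) ...
Target (A=3, B=3) not in reachable set → no.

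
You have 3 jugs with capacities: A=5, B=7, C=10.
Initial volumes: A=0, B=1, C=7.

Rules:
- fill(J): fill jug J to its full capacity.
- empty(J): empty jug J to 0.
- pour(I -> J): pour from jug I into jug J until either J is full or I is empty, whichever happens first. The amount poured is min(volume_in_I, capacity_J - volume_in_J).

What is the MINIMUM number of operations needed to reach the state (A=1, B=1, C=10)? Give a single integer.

BFS from (A=0, B=1, C=7). One shortest path:
  1. pour(B -> A) -> (A=1 B=0 C=7)
  2. fill(B) -> (A=1 B=7 C=7)
  3. pour(B -> C) -> (A=1 B=4 C=10)
  4. empty(C) -> (A=1 B=4 C=0)
  5. pour(B -> C) -> (A=1 B=0 C=4)
  6. fill(B) -> (A=1 B=7 C=4)
  7. pour(B -> C) -> (A=1 B=1 C=10)
Reached target in 7 moves.

Answer: 7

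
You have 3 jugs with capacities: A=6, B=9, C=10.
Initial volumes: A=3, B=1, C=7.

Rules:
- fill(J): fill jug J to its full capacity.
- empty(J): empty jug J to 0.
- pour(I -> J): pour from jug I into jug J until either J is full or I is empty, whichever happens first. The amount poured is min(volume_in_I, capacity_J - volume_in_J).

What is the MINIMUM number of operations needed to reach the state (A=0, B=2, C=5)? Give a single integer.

Answer: 7

Derivation:
BFS from (A=3, B=1, C=7). One shortest path:
  1. empty(C) -> (A=3 B=1 C=0)
  2. pour(A -> C) -> (A=0 B=1 C=3)
  3. pour(B -> A) -> (A=1 B=0 C=3)
  4. fill(B) -> (A=1 B=9 C=3)
  5. pour(B -> C) -> (A=1 B=2 C=10)
  6. pour(C -> A) -> (A=6 B=2 C=5)
  7. empty(A) -> (A=0 B=2 C=5)
Reached target in 7 moves.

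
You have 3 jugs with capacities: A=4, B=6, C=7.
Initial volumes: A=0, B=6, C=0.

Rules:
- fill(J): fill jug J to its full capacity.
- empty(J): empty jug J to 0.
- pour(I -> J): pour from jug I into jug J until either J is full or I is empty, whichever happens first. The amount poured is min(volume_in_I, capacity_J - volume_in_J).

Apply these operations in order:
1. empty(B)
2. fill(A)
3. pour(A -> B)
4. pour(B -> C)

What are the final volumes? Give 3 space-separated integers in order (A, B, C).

Answer: 0 0 4

Derivation:
Step 1: empty(B) -> (A=0 B=0 C=0)
Step 2: fill(A) -> (A=4 B=0 C=0)
Step 3: pour(A -> B) -> (A=0 B=4 C=0)
Step 4: pour(B -> C) -> (A=0 B=0 C=4)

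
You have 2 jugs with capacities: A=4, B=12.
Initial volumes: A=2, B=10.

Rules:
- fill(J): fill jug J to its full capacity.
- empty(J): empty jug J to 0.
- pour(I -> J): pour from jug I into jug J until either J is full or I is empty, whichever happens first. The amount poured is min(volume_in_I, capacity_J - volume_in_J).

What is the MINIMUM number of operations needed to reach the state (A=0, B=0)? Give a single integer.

BFS from (A=2, B=10). One shortest path:
  1. empty(A) -> (A=0 B=10)
  2. empty(B) -> (A=0 B=0)
Reached target in 2 moves.

Answer: 2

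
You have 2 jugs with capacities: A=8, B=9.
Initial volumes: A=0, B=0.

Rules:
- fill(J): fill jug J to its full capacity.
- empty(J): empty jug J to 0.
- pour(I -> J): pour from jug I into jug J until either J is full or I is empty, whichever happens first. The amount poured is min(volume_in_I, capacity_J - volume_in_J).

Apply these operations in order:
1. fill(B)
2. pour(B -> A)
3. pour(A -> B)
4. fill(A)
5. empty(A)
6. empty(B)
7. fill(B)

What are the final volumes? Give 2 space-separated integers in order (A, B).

Answer: 0 9

Derivation:
Step 1: fill(B) -> (A=0 B=9)
Step 2: pour(B -> A) -> (A=8 B=1)
Step 3: pour(A -> B) -> (A=0 B=9)
Step 4: fill(A) -> (A=8 B=9)
Step 5: empty(A) -> (A=0 B=9)
Step 6: empty(B) -> (A=0 B=0)
Step 7: fill(B) -> (A=0 B=9)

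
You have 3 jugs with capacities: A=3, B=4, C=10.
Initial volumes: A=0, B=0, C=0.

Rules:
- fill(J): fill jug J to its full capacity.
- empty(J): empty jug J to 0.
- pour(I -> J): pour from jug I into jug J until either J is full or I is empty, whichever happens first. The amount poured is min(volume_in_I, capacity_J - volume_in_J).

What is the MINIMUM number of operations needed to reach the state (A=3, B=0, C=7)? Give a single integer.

Answer: 2

Derivation:
BFS from (A=0, B=0, C=0). One shortest path:
  1. fill(C) -> (A=0 B=0 C=10)
  2. pour(C -> A) -> (A=3 B=0 C=7)
Reached target in 2 moves.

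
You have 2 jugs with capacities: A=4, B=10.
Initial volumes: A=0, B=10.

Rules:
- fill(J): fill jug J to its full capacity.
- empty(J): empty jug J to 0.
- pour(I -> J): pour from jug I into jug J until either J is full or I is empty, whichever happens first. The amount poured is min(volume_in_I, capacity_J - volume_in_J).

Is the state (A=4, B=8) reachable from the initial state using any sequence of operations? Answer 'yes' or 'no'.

Answer: yes

Derivation:
BFS from (A=0, B=10):
  1. fill(A) -> (A=4 B=10)
  2. empty(B) -> (A=4 B=0)
  3. pour(A -> B) -> (A=0 B=4)
  4. fill(A) -> (A=4 B=4)
  5. pour(A -> B) -> (A=0 B=8)
  6. fill(A) -> (A=4 B=8)
Target reached → yes.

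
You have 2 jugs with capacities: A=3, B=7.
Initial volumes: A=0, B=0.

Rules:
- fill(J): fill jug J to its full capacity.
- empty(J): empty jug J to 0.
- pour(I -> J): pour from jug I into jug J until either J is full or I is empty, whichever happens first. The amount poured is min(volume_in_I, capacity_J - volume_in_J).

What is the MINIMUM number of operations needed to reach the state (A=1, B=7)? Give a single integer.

Answer: 7

Derivation:
BFS from (A=0, B=0). One shortest path:
  1. fill(B) -> (A=0 B=7)
  2. pour(B -> A) -> (A=3 B=4)
  3. empty(A) -> (A=0 B=4)
  4. pour(B -> A) -> (A=3 B=1)
  5. empty(A) -> (A=0 B=1)
  6. pour(B -> A) -> (A=1 B=0)
  7. fill(B) -> (A=1 B=7)
Reached target in 7 moves.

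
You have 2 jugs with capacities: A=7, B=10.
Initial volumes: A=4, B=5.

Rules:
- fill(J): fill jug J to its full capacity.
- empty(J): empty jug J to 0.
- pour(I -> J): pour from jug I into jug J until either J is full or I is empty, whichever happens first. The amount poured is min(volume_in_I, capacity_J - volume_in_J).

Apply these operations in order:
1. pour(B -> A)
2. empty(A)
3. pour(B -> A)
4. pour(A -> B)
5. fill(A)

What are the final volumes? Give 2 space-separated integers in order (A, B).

Step 1: pour(B -> A) -> (A=7 B=2)
Step 2: empty(A) -> (A=0 B=2)
Step 3: pour(B -> A) -> (A=2 B=0)
Step 4: pour(A -> B) -> (A=0 B=2)
Step 5: fill(A) -> (A=7 B=2)

Answer: 7 2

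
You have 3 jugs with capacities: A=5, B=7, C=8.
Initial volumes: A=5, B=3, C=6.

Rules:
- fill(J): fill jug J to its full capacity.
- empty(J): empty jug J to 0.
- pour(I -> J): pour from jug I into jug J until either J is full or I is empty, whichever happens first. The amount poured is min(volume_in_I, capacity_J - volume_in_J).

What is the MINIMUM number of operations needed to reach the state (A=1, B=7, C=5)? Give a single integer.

Answer: 4

Derivation:
BFS from (A=5, B=3, C=6). One shortest path:
  1. empty(C) -> (A=5 B=3 C=0)
  2. pour(A -> C) -> (A=0 B=3 C=5)
  3. fill(A) -> (A=5 B=3 C=5)
  4. pour(A -> B) -> (A=1 B=7 C=5)
Reached target in 4 moves.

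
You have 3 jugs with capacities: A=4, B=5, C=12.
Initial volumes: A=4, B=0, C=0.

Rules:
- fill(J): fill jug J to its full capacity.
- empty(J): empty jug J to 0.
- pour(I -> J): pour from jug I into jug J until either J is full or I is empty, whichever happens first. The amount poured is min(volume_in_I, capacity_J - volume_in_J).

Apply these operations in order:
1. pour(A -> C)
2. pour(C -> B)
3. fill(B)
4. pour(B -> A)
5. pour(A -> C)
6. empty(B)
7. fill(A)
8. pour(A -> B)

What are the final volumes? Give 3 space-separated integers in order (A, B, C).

Step 1: pour(A -> C) -> (A=0 B=0 C=4)
Step 2: pour(C -> B) -> (A=0 B=4 C=0)
Step 3: fill(B) -> (A=0 B=5 C=0)
Step 4: pour(B -> A) -> (A=4 B=1 C=0)
Step 5: pour(A -> C) -> (A=0 B=1 C=4)
Step 6: empty(B) -> (A=0 B=0 C=4)
Step 7: fill(A) -> (A=4 B=0 C=4)
Step 8: pour(A -> B) -> (A=0 B=4 C=4)

Answer: 0 4 4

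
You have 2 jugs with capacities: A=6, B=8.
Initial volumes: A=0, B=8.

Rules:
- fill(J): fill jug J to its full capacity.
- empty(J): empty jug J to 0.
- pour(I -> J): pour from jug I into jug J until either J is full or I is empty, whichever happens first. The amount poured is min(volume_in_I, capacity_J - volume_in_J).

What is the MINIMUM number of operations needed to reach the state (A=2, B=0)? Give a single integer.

Answer: 3

Derivation:
BFS from (A=0, B=8). One shortest path:
  1. pour(B -> A) -> (A=6 B=2)
  2. empty(A) -> (A=0 B=2)
  3. pour(B -> A) -> (A=2 B=0)
Reached target in 3 moves.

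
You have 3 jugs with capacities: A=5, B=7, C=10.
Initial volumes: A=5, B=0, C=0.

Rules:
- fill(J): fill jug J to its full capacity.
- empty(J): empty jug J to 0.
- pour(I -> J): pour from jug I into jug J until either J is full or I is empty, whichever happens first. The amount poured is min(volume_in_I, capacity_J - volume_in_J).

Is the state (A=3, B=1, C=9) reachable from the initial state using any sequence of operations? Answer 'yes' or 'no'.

Answer: no

Derivation:
BFS explored all 312 reachable states.
Reachable set includes: (0,0,0), (0,0,1), (0,0,2), (0,0,3), (0,0,4), (0,0,5), (0,0,6), (0,0,7), (0,0,8), (0,0,9), (0,0,10), (0,1,0) ...
Target (A=3, B=1, C=9) not in reachable set → no.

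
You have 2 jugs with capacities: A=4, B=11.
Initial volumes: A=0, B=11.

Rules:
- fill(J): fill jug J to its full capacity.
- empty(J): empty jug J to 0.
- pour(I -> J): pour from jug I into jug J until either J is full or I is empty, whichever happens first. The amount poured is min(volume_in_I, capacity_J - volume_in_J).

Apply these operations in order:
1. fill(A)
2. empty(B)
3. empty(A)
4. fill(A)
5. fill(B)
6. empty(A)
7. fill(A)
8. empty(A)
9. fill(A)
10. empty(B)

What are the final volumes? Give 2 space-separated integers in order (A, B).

Answer: 4 0

Derivation:
Step 1: fill(A) -> (A=4 B=11)
Step 2: empty(B) -> (A=4 B=0)
Step 3: empty(A) -> (A=0 B=0)
Step 4: fill(A) -> (A=4 B=0)
Step 5: fill(B) -> (A=4 B=11)
Step 6: empty(A) -> (A=0 B=11)
Step 7: fill(A) -> (A=4 B=11)
Step 8: empty(A) -> (A=0 B=11)
Step 9: fill(A) -> (A=4 B=11)
Step 10: empty(B) -> (A=4 B=0)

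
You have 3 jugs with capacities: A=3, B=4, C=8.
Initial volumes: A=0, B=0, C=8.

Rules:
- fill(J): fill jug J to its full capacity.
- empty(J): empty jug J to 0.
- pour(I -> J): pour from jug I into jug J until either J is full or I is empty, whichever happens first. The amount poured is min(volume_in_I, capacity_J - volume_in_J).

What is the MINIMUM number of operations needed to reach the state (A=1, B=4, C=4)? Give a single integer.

Answer: 5

Derivation:
BFS from (A=0, B=0, C=8). One shortest path:
  1. fill(B) -> (A=0 B=4 C=8)
  2. pour(B -> A) -> (A=3 B=1 C=8)
  3. empty(A) -> (A=0 B=1 C=8)
  4. pour(B -> A) -> (A=1 B=0 C=8)
  5. pour(C -> B) -> (A=1 B=4 C=4)
Reached target in 5 moves.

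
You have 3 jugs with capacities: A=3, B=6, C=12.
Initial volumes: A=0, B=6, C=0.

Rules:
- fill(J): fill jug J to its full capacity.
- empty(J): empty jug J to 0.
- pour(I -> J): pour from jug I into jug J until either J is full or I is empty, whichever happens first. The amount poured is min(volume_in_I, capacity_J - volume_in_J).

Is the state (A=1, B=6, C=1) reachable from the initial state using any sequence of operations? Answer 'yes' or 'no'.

Answer: no

Derivation:
BFS explored all 30 reachable states.
Reachable set includes: (0,0,0), (0,0,3), (0,0,6), (0,0,9), (0,0,12), (0,3,0), (0,3,3), (0,3,6), (0,3,9), (0,3,12), (0,6,0), (0,6,3) ...
Target (A=1, B=6, C=1) not in reachable set → no.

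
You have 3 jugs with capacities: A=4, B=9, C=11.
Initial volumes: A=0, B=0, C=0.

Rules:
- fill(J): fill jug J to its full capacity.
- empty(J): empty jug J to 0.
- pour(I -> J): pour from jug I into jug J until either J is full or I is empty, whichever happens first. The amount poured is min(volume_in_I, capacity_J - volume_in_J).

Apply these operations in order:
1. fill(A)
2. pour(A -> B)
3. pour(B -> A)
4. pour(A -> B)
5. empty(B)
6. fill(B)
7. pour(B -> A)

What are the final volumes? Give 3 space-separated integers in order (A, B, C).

Step 1: fill(A) -> (A=4 B=0 C=0)
Step 2: pour(A -> B) -> (A=0 B=4 C=0)
Step 3: pour(B -> A) -> (A=4 B=0 C=0)
Step 4: pour(A -> B) -> (A=0 B=4 C=0)
Step 5: empty(B) -> (A=0 B=0 C=0)
Step 6: fill(B) -> (A=0 B=9 C=0)
Step 7: pour(B -> A) -> (A=4 B=5 C=0)

Answer: 4 5 0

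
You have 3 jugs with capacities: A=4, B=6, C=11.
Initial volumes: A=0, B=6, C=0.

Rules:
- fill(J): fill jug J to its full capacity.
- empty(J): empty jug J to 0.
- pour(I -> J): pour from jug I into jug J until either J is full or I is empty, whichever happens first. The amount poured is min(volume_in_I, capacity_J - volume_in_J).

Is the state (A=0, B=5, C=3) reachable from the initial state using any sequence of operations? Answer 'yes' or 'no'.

BFS from (A=0, B=6, C=0):
  1. pour(B -> C) -> (A=0 B=0 C=6)
  2. fill(B) -> (A=0 B=6 C=6)
  3. pour(B -> C) -> (A=0 B=1 C=11)
  4. pour(C -> A) -> (A=4 B=1 C=7)
  5. empty(A) -> (A=0 B=1 C=7)
  6. pour(C -> A) -> (A=4 B=1 C=3)
  7. pour(A -> B) -> (A=0 B=5 C=3)
Target reached → yes.

Answer: yes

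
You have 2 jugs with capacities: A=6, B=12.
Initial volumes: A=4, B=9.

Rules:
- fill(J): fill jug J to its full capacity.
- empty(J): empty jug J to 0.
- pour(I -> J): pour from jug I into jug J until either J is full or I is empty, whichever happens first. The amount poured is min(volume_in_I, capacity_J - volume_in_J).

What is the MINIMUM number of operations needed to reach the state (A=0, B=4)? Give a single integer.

Answer: 2

Derivation:
BFS from (A=4, B=9). One shortest path:
  1. empty(B) -> (A=4 B=0)
  2. pour(A -> B) -> (A=0 B=4)
Reached target in 2 moves.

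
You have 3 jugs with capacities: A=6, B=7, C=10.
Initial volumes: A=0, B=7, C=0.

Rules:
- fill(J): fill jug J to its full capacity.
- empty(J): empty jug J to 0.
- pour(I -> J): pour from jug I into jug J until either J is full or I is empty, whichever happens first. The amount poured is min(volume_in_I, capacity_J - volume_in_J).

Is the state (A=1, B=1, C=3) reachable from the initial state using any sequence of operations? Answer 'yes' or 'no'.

BFS explored all 346 reachable states.
Reachable set includes: (0,0,0), (0,0,1), (0,0,2), (0,0,3), (0,0,4), (0,0,5), (0,0,6), (0,0,7), (0,0,8), (0,0,9), (0,0,10), (0,1,0) ...
Target (A=1, B=1, C=3) not in reachable set → no.

Answer: no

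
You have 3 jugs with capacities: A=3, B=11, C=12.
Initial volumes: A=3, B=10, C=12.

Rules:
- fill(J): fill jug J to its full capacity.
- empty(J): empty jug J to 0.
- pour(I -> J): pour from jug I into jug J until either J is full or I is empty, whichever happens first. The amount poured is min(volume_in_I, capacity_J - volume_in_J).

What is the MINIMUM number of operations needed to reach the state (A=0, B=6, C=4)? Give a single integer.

BFS from (A=3, B=10, C=12). One shortest path:
  1. empty(A) -> (A=0 B=10 C=12)
  2. empty(C) -> (A=0 B=10 C=0)
  3. pour(B -> A) -> (A=3 B=7 C=0)
  4. pour(B -> C) -> (A=3 B=0 C=7)
  5. pour(A -> B) -> (A=0 B=3 C=7)
  6. pour(C -> A) -> (A=3 B=3 C=4)
  7. pour(A -> B) -> (A=0 B=6 C=4)
Reached target in 7 moves.

Answer: 7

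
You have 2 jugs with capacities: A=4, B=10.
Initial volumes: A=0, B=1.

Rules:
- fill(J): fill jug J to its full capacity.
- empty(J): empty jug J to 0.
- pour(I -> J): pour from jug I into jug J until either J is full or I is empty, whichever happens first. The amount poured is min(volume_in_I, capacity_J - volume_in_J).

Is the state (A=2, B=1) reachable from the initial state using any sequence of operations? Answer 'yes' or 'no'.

Answer: no

Derivation:
BFS explored all 28 reachable states.
Reachable set includes: (0,0), (0,1), (0,2), (0,3), (0,4), (0,5), (0,6), (0,7), (0,8), (0,9), (0,10), (1,0) ...
Target (A=2, B=1) not in reachable set → no.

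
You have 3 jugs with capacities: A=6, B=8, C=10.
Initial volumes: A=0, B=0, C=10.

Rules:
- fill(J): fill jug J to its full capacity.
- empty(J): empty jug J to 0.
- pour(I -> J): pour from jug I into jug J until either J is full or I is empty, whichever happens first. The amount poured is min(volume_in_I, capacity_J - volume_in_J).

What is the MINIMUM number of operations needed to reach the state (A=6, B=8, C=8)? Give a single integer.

BFS from (A=0, B=0, C=10). One shortest path:
  1. fill(A) -> (A=6 B=0 C=10)
  2. pour(A -> B) -> (A=0 B=6 C=10)
  3. fill(A) -> (A=6 B=6 C=10)
  4. pour(C -> B) -> (A=6 B=8 C=8)
Reached target in 4 moves.

Answer: 4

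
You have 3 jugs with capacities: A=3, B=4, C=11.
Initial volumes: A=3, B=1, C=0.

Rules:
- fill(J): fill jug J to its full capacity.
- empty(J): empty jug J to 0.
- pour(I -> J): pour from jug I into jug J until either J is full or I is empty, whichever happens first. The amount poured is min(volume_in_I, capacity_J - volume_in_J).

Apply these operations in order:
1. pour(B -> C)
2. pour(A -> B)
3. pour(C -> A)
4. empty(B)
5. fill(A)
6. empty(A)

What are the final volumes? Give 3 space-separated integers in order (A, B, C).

Step 1: pour(B -> C) -> (A=3 B=0 C=1)
Step 2: pour(A -> B) -> (A=0 B=3 C=1)
Step 3: pour(C -> A) -> (A=1 B=3 C=0)
Step 4: empty(B) -> (A=1 B=0 C=0)
Step 5: fill(A) -> (A=3 B=0 C=0)
Step 6: empty(A) -> (A=0 B=0 C=0)

Answer: 0 0 0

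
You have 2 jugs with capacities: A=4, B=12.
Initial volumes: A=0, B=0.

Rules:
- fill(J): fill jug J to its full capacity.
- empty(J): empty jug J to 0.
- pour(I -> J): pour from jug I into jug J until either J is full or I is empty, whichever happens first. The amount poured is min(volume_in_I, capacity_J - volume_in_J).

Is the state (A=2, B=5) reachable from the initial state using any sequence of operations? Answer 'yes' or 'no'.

Answer: no

Derivation:
BFS explored all 8 reachable states.
Reachable set includes: (0,0), (0,4), (0,8), (0,12), (4,0), (4,4), (4,8), (4,12)
Target (A=2, B=5) not in reachable set → no.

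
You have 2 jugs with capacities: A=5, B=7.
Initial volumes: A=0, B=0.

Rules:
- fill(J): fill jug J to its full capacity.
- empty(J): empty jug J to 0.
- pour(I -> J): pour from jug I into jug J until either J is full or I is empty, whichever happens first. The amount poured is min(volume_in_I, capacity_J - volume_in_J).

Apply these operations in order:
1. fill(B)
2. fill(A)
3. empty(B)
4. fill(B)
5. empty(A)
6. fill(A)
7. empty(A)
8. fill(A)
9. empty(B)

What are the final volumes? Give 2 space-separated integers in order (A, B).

Answer: 5 0

Derivation:
Step 1: fill(B) -> (A=0 B=7)
Step 2: fill(A) -> (A=5 B=7)
Step 3: empty(B) -> (A=5 B=0)
Step 4: fill(B) -> (A=5 B=7)
Step 5: empty(A) -> (A=0 B=7)
Step 6: fill(A) -> (A=5 B=7)
Step 7: empty(A) -> (A=0 B=7)
Step 8: fill(A) -> (A=5 B=7)
Step 9: empty(B) -> (A=5 B=0)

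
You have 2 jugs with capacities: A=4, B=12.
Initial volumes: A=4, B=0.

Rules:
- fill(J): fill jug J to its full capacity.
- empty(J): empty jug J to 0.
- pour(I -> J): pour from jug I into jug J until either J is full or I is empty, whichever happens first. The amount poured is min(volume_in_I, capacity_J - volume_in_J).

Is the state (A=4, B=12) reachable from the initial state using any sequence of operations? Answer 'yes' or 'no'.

Answer: yes

Derivation:
BFS from (A=4, B=0):
  1. fill(B) -> (A=4 B=12)
Target reached → yes.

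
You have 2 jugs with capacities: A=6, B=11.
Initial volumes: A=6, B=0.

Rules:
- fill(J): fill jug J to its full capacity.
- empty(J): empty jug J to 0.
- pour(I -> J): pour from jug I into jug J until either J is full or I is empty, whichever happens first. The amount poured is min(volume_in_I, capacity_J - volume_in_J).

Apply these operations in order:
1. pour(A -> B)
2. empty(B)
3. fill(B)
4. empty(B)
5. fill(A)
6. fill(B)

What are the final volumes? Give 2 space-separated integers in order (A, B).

Step 1: pour(A -> B) -> (A=0 B=6)
Step 2: empty(B) -> (A=0 B=0)
Step 3: fill(B) -> (A=0 B=11)
Step 4: empty(B) -> (A=0 B=0)
Step 5: fill(A) -> (A=6 B=0)
Step 6: fill(B) -> (A=6 B=11)

Answer: 6 11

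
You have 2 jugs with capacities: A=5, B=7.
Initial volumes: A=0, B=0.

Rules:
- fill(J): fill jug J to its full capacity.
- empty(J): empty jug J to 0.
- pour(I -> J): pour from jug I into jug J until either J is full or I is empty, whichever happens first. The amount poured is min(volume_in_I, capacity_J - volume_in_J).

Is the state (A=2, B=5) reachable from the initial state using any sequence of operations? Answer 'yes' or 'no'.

BFS explored all 24 reachable states.
Reachable set includes: (0,0), (0,1), (0,2), (0,3), (0,4), (0,5), (0,6), (0,7), (1,0), (1,7), (2,0), (2,7) ...
Target (A=2, B=5) not in reachable set → no.

Answer: no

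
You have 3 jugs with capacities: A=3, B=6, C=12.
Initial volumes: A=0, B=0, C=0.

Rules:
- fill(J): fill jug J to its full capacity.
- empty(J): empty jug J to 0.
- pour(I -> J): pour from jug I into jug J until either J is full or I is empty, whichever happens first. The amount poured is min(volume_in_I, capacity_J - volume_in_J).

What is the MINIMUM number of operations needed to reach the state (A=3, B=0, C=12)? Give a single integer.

BFS from (A=0, B=0, C=0). One shortest path:
  1. fill(A) -> (A=3 B=0 C=0)
  2. fill(C) -> (A=3 B=0 C=12)
Reached target in 2 moves.

Answer: 2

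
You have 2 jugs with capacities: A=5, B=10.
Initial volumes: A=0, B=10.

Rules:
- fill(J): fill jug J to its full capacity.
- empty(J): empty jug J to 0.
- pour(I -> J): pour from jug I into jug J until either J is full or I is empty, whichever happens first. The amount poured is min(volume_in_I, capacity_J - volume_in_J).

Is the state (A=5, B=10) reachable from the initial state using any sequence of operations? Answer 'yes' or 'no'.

Answer: yes

Derivation:
BFS from (A=0, B=10):
  1. fill(A) -> (A=5 B=10)
Target reached → yes.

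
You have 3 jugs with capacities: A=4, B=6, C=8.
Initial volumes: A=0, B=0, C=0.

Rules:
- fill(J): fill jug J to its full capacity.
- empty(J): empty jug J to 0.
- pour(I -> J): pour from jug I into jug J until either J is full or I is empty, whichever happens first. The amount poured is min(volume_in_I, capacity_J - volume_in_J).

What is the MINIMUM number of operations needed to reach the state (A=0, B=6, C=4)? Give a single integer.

Answer: 3

Derivation:
BFS from (A=0, B=0, C=0). One shortest path:
  1. fill(A) -> (A=4 B=0 C=0)
  2. fill(B) -> (A=4 B=6 C=0)
  3. pour(A -> C) -> (A=0 B=6 C=4)
Reached target in 3 moves.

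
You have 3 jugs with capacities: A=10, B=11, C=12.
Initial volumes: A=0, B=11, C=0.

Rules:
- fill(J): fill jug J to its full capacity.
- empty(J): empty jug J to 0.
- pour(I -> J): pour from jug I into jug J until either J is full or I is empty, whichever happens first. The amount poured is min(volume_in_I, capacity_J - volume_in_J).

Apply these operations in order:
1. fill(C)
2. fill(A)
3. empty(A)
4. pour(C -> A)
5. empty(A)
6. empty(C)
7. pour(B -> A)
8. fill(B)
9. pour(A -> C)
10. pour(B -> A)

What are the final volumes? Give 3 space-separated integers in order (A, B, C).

Step 1: fill(C) -> (A=0 B=11 C=12)
Step 2: fill(A) -> (A=10 B=11 C=12)
Step 3: empty(A) -> (A=0 B=11 C=12)
Step 4: pour(C -> A) -> (A=10 B=11 C=2)
Step 5: empty(A) -> (A=0 B=11 C=2)
Step 6: empty(C) -> (A=0 B=11 C=0)
Step 7: pour(B -> A) -> (A=10 B=1 C=0)
Step 8: fill(B) -> (A=10 B=11 C=0)
Step 9: pour(A -> C) -> (A=0 B=11 C=10)
Step 10: pour(B -> A) -> (A=10 B=1 C=10)

Answer: 10 1 10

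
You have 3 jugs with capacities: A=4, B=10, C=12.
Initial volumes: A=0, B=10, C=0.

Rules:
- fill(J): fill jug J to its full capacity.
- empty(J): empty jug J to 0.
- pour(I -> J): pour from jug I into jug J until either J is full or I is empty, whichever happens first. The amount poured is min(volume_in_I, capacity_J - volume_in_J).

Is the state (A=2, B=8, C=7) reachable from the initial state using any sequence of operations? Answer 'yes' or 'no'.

BFS explored all 106 reachable states.
Reachable set includes: (0,0,0), (0,0,2), (0,0,4), (0,0,6), (0,0,8), (0,0,10), (0,0,12), (0,2,0), (0,2,2), (0,2,4), (0,2,6), (0,2,8) ...
Target (A=2, B=8, C=7) not in reachable set → no.

Answer: no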